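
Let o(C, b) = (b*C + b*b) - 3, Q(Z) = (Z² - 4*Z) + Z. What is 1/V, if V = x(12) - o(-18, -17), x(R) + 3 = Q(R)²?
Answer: 1/11069 ≈ 9.0342e-5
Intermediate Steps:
Q(Z) = Z² - 3*Z
o(C, b) = -3 + b² + C*b (o(C, b) = (C*b + b²) - 3 = (b² + C*b) - 3 = -3 + b² + C*b)
x(R) = -3 + R²*(-3 + R)² (x(R) = -3 + (R*(-3 + R))² = -3 + R²*(-3 + R)²)
V = 11069 (V = (-3 + 12²*(-3 + 12)²) - (-3 + (-17)² - 18*(-17)) = (-3 + 144*9²) - (-3 + 289 + 306) = (-3 + 144*81) - 1*592 = (-3 + 11664) - 592 = 11661 - 592 = 11069)
1/V = 1/11069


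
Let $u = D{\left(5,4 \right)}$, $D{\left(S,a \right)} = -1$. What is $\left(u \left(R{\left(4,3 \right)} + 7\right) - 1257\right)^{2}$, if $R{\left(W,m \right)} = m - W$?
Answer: $1595169$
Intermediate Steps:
$u = -1$
$\left(u \left(R{\left(4,3 \right)} + 7\right) - 1257\right)^{2} = \left(- (\left(3 - 4\right) + 7) - 1257\right)^{2} = \left(- (-1 + 7) - 1257\right)^{2} = \left(\left(-1\right) 6 - 1257\right)^{2} = \left(-6 - 1257\right)^{2} = \left(-1263\right)^{2} = 1595169$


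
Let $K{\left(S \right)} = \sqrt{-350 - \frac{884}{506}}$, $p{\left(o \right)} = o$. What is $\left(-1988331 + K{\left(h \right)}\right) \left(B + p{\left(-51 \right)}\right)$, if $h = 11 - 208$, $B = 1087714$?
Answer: $-2162634060453 + \frac{13051956 i \sqrt{156354}}{253} \approx -2.1626 \cdot 10^{12} + 2.0399 \cdot 10^{7} i$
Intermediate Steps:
$h = -197$ ($h = 11 - 208 = -197$)
$K{\left(S \right)} = \frac{12 i \sqrt{156354}}{253}$ ($K{\left(S \right)} = \sqrt{-350 - \frac{442}{253}} = \sqrt{- \frac{88992}{253}} = \frac{12 i \sqrt{156354}}{253}$)
$\left(-1988331 + K{\left(h \right)}\right) \left(B + p{\left(-51 \right)}\right) = \left(-1988331 + \frac{12 i \sqrt{156354}}{253}\right) \left(1087714 - 51\right) = \left(-1988331 + \frac{12 i \sqrt{156354}}{253}\right) 1087663 = -2162634060453 + \frac{13051956 i \sqrt{156354}}{253}$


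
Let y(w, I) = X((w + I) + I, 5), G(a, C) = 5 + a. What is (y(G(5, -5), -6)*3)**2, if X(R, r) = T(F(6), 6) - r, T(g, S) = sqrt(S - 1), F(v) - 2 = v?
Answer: 270 - 90*sqrt(5) ≈ 68.754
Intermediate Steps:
F(v) = 2 + v
T(g, S) = sqrt(-1 + S)
X(R, r) = sqrt(5) - r (X(R, r) = sqrt(-1 + 6) - r = sqrt(5) - r)
y(w, I) = -5 + sqrt(5) (y(w, I) = sqrt(5) - 1*5 = sqrt(5) - 5 = -5 + sqrt(5))
(y(G(5, -5), -6)*3)**2 = ((-5 + sqrt(5))*3)**2 = (-15 + 3*sqrt(5))**2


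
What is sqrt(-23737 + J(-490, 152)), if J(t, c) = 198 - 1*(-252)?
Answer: I*sqrt(23287) ≈ 152.6*I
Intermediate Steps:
J(t, c) = 450 (J(t, c) = 198 + 252 = 450)
sqrt(-23737 + J(-490, 152)) = sqrt(-23737 + 450) = sqrt(-23287) = I*sqrt(23287)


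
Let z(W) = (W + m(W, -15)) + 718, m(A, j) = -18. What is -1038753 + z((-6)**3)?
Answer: -1038269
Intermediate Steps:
z(W) = 700 + W (z(W) = (W - 18) + 718 = (-18 + W) + 718 = 700 + W)
-1038753 + z((-6)**3) = -1038753 + (700 + (-6)**3) = -1038753 + (700 - 216) = -1038753 + 484 = -1038269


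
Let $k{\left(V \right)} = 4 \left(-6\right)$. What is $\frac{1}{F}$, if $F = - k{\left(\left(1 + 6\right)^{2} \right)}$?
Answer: $\frac{1}{24} \approx 0.041667$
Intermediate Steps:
$k{\left(V \right)} = -24$
$F = 24$ ($F = \left(-1\right) \left(-24\right) = 24$)
$\frac{1}{F} = \frac{1}{24}$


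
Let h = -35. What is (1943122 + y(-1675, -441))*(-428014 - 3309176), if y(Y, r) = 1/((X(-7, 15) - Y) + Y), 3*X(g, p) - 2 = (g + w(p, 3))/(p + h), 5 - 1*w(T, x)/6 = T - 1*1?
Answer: -733443651056580/101 ≈ -7.2618e+12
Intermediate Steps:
w(T, x) = 36 - 6*T (w(T, x) = 30 - 6*(T - 1*1) = 30 - 6*(T - 1) = 30 - 6*(-1 + T) = 30 + (6 - 6*T) = 36 - 6*T)
X(g, p) = ⅔ + (36 + g - 6*p)/(3*(-35 + p)) (X(g, p) = ⅔ + ((g + (36 - 6*p))/(p - 35))/3 = ⅔ + ((36 + g - 6*p)/(-35 + p))/3 = ⅔ + (36 + g - 6*p)/(3*(-35 + p)))
y(Y, r) = 60/101 (y(Y, r) = 1/(((-34 - 7 - 4*15)/(3*(-35 + 15)) - Y) + Y) = 1/(((⅓)*(-34 - 7 - 60)/(-20) - Y) + Y) = 1/(((⅓)*(-1/20)*(-101) - Y) + Y) = 1/((101/60 - Y) + Y) = 1/(101/60) = 60/101)
(1943122 + y(-1675, -441))*(-428014 - 3309176) = (1943122 + 60/101)*(-428014 - 3309176) = (196255382/101)*(-3737190) = -733443651056580/101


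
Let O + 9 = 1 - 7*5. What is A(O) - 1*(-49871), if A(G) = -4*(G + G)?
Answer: 50215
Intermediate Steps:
O = -43 (O = -9 + (1 - 7*5) = -9 + (1 - 35) = -9 - 34 = -43)
A(G) = -8*G
A(O) - 1*(-49871) = -8*(-43) - 1*(-49871) = 344 + 49871 = 50215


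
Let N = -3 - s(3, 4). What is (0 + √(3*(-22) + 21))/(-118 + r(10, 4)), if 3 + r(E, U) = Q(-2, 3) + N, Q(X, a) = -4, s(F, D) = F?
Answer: -3*I*√5/131 ≈ -0.051208*I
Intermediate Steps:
N = -6 (N = -3 - 1*3 = -3 - 3 = -6)
r(E, U) = -13 (r(E, U) = -3 + (-4 - 6) = -3 - 10 = -13)
(0 + √(3*(-22) + 21))/(-118 + r(10, 4)) = (0 + √(3*(-22) + 21))/(-118 - 13) = (0 + √(-66 + 21))/(-131) = -(0 + √(-45))/131 = -(0 + 3*I*√5)/131 = -3*I*√5/131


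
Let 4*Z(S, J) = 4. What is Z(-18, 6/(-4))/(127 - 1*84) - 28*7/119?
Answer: -1187/731 ≈ -1.6238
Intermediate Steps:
Z(S, J) = 1 (Z(S, J) = (¼)*4 = 1)
Z(-18, 6/(-4))/(127 - 1*84) - 28*7/119 = 1/(127 - 1*84) - 28*7/119 = 1/(127 - 84) - 196*1/119 = 1/43 - 28/17 = -1187/731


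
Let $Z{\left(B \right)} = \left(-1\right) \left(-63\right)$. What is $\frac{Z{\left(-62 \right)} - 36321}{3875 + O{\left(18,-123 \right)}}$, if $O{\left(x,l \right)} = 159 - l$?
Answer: $- \frac{36258}{4157} \approx -8.7222$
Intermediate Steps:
$Z{\left(B \right)} = 63$
$\frac{Z{\left(-62 \right)} - 36321}{3875 + O{\left(18,-123 \right)}} = \frac{63 - 36321}{3875 + \left(159 - -123\right)} = - \frac{36258}{3875 + \left(159 + 123\right)} = - \frac{36258}{3875 + 282} = - \frac{36258}{4157}$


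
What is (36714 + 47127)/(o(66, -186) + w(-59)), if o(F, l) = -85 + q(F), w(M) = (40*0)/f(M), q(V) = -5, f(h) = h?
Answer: -27947/30 ≈ -931.57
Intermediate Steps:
w(M) = 0 (w(M) = (40*0)/M = 0/M = 0)
o(F, l) = -90 (o(F, l) = -85 - 5 = -90)
(36714 + 47127)/(o(66, -186) + w(-59)) = (36714 + 47127)/(-90 + 0) = 83841/(-90) = 83841*(-1/90) = -27947/30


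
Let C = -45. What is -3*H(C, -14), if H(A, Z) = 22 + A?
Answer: 69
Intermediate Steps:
-3*H(C, -14) = -3*(22 - 45) = -3*(-23) = 69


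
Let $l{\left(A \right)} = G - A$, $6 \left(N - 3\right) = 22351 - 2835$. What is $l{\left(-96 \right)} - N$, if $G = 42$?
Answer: $- \frac{9353}{3} \approx -3117.7$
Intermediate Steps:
$N = \frac{9767}{3}$ ($N = 3 + \frac{22351 - 2835}{6} = 3 + \frac{1}{6} \cdot 19516 = 3 + \frac{9758}{3} = \frac{9767}{3} \approx 3255.7$)
$l{\left(A \right)} = 42 - A$
$l{\left(-96 \right)} - N = \left(42 - -96\right) - \frac{9767}{3} = \left(42 + 96\right) - \frac{9767}{3} = 138 - \frac{9767}{3} = - \frac{9353}{3}$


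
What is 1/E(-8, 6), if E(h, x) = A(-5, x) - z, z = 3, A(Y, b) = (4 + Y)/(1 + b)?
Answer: -7/22 ≈ -0.31818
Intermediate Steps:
A(Y, b) = (4 + Y)/(1 + b)
E(h, x) = -3 - 1/(1 + x) (E(h, x) = (4 - 5)/(1 + x) - 1*3 = -1/(1 + x) - 3 = -3 - 1/(1 + x))
1/E(-8, 6) = 1/((-4 - 3*6)/(1 + 6)) = 1/((-4 - 18)/7) = 1/((1/7)*(-22)) = 1/(-22/7) = -7/22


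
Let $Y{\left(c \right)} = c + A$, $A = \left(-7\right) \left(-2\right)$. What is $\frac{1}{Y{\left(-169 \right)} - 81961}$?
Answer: $- \frac{1}{82116} \approx -1.2178 \cdot 10^{-5}$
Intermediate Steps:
$A = 14$
$Y{\left(c \right)} = 14 + c$ ($Y{\left(c \right)} = c + 14 = 14 + c$)
$\frac{1}{Y{\left(-169 \right)} - 81961} = \frac{1}{\left(14 - 169\right) - 81961} = \frac{1}{-155 - 81961} = \frac{1}{-82116} = - \frac{1}{82116}$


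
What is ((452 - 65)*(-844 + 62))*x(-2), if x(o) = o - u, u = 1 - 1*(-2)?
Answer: 1513170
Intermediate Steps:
u = 3 (u = 1 + 2 = 3)
x(o) = -3 + o (x(o) = o - 1*3 = o - 3 = -3 + o)
((452 - 65)*(-844 + 62))*x(-2) = ((452 - 65)*(-844 + 62))*(-3 - 2) = (387*(-782))*(-5) = -302634*(-5) = 1513170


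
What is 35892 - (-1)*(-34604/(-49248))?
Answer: 441910955/12312 ≈ 35893.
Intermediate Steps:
35892 - (-1)*(-34604/(-49248)) = 35892 - (-1)*(-34604*(-1/49248)) = 35892 - (-1)*8651/12312 = 35892 - 1*(-8651/12312) = 35892 + 8651/12312 = 441910955/12312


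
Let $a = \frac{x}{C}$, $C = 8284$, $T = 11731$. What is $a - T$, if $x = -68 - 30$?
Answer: $- \frac{48589851}{4142} \approx -11731.0$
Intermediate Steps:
$x = -98$ ($x = -68 - 30 = -98$)
$a = - \frac{49}{4142}$ ($a = - \frac{98}{8284} = \left(-98\right) \frac{1}{8284} = - \frac{49}{4142} \approx -0.01183$)
$a - T = - \frac{49}{4142} - 11731 = - \frac{48589851}{4142}$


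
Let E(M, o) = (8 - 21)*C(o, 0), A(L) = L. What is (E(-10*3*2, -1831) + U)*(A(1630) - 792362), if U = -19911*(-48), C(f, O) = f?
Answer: -774546506692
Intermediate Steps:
E(M, o) = -13*o (E(M, o) = (8 - 21)*o = -13*o)
U = 955728 (U = -1*(-955728) = 955728)
(E(-10*3*2, -1831) + U)*(A(1630) - 792362) = (-13*(-1831) + 955728)*(1630 - 792362) = (23803 + 955728)*(-790732) = 979531*(-790732) = -774546506692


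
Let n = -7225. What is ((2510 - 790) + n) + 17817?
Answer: 12312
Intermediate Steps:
((2510 - 790) + n) + 17817 = ((2510 - 790) - 7225) + 17817 = (1720 - 7225) + 17817 = -5505 + 17817 = 12312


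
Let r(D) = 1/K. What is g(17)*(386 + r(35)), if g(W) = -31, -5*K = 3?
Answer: -35743/3 ≈ -11914.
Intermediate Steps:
K = -3/5 (K = -1/5*3 = -3/5 ≈ -0.60000)
r(D) = -5/3 (r(D) = 1/(-3/5) = -5/3)
g(17)*(386 + r(35)) = -31*(386 - 5/3) = -31*1153/3 = -35743/3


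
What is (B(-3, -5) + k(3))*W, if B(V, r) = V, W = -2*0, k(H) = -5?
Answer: 0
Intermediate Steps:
W = 0
(B(-3, -5) + k(3))*W = (-3 - 5)*0 = -8*0 = 0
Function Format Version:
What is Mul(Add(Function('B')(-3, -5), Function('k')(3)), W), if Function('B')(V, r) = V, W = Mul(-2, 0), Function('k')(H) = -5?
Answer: 0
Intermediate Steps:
W = 0
Mul(Add(Function('B')(-3, -5), Function('k')(3)), W) = Mul(Add(-3, -5), 0) = Mul(-8, 0) = 0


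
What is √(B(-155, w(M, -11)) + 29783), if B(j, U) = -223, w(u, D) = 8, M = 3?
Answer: 2*√7390 ≈ 171.93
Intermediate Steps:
√(B(-155, w(M, -11)) + 29783) = √(-223 + 29783) = √29560 = 2*√7390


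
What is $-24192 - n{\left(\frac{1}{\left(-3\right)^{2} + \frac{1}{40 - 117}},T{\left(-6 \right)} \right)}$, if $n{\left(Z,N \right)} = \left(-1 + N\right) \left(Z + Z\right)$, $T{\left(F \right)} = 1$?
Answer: $-24192$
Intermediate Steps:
$n{\left(Z,N \right)} = 2 Z \left(-1 + N\right)$ ($n{\left(Z,N \right)} = \left(-1 + N\right) 2 Z = 2 Z \left(-1 + N\right)$)
$-24192 - n{\left(\frac{1}{\left(-3\right)^{2} + \frac{1}{40 - 117}},T{\left(-6 \right)} \right)} = -24192 - \frac{2 \left(-1 + 1\right)}{\left(-3\right)^{2} + \frac{1}{40 - 117}} = -24192 - 2 \frac{1}{9 + \frac{1}{-77}} \cdot 0 = -24192 - 2 \frac{1}{9 - \frac{1}{77}} \cdot 0 = -24192 - 2 \frac{1}{\frac{692}{77}} \cdot 0 = -24192 - 2 \cdot \frac{77}{692} \cdot 0 = -24192 - 0 = -24192 + 0 = -24192$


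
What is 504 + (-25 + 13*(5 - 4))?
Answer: 492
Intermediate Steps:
504 + (-25 + 13*(5 - 4)) = 504 + (-25 + 13*1) = 504 + (-25 + 13) = 504 - 12 = 492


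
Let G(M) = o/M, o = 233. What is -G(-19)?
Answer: 233/19 ≈ 12.263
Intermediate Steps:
G(M) = 233/M
-G(-19) = -233/(-19) = -233*(-1)/19 = -1*(-233/19) = 233/19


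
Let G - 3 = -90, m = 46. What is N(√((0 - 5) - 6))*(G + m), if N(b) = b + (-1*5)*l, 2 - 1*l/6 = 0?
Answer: 2460 - 41*I*√11 ≈ 2460.0 - 135.98*I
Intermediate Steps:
l = 12 (l = 12 - 6*0 = 12 + 0 = 12)
G = -87 (G = 3 - 90 = -87)
N(b) = -60 + b (N(b) = b - 1*5*12 = b - 5*12 = b - 60 = -60 + b)
N(√((0 - 5) - 6))*(G + m) = (-60 + √((0 - 5) - 6))*(-87 + 46) = (-60 + √(-5 - 6))*(-41) = (-60 + √(-11))*(-41) = (-60 + I*√11)*(-41) = 2460 - 41*I*√11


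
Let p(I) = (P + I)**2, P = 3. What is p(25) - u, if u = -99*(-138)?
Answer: -12878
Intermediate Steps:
u = 13662
p(I) = (3 + I)**2
p(25) - u = (3 + 25)**2 - 1*13662 = 28**2 - 13662 = 784 - 13662 = -12878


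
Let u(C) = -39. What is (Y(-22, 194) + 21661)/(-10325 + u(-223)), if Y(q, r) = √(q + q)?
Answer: -21661/10364 - I*√11/5182 ≈ -2.09 - 0.00064003*I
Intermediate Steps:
Y(q, r) = √2*√q (Y(q, r) = √(2*q) = √2*√q)
(Y(-22, 194) + 21661)/(-10325 + u(-223)) = (√2*√(-22) + 21661)/(-10325 - 39) = (√2*(I*√22) + 21661)/(-10364) = (2*I*√11 + 21661)*(-1/10364) = (21661 + 2*I*√11)*(-1/10364) = -21661/10364 - I*√11/5182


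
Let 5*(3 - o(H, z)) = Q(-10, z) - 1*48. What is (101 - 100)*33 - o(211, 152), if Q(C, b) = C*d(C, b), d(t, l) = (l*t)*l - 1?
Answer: 2310512/5 ≈ 4.6210e+5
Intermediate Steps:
d(t, l) = -1 + t*l² (d(t, l) = t*l² - 1 = -1 + t*l²)
Q(C, b) = C*(-1 + C*b²)
o(H, z) = 53/5 - 20*z² (o(H, z) = 3 - (-10*(-1 - 10*z²) - 1*48)/5 = 3 - ((10 + 100*z²) - 48)/5 = 3 - (-38 + 100*z²)/5 = 3 + (38/5 - 20*z²) = 53/5 - 20*z²)
(101 - 100)*33 - o(211, 152) = (101 - 100)*33 - (53/5 - 20*152²) = 1*33 - (53/5 - 20*23104) = 33 - (53/5 - 462080) = 33 - 1*(-2310347/5) = 33 + 2310347/5 = 2310512/5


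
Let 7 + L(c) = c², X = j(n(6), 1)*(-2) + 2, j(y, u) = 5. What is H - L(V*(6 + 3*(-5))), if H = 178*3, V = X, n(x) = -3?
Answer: -4643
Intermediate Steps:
X = -8 (X = 5*(-2) + 2 = -10 + 2 = -8)
V = -8
H = 534
L(c) = -7 + c²
H - L(V*(6 + 3*(-5))) = 534 - (-7 + (-8*(6 + 3*(-5)))²) = 534 - (-7 + (-8*(6 - 15))²) = 534 - (-7 + (-8*(-9))²) = 534 - (-7 + 72²) = 534 - (-7 + 5184) = 534 - 1*5177 = 534 - 5177 = -4643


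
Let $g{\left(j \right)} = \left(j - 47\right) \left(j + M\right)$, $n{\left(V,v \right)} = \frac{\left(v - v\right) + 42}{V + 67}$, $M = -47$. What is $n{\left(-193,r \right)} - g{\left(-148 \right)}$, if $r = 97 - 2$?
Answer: $- \frac{114076}{3} \approx -38025.0$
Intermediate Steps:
$r = 95$
$n{\left(V,v \right)} = \frac{42}{67 + V}$ ($n{\left(V,v \right)} = \frac{0 + 42}{67 + V} = \frac{42}{67 + V}$)
$g{\left(j \right)} = \left(-47 + j\right)^{2}$ ($g{\left(j \right)} = \left(j - 47\right) \left(j - 47\right) = \left(-47 + j\right) \left(-47 + j\right) = \left(-47 + j\right)^{2}$)
$n{\left(-193,r \right)} - g{\left(-148 \right)} = \frac{42}{67 - 193} - \left(2209 + \left(-148\right)^{2} - -13912\right) = \frac{42}{-126} - \left(2209 + 21904 + 13912\right) = 42 \left(- \frac{1}{126}\right) - 38025 = - \frac{1}{3} - 38025 = - \frac{114076}{3}$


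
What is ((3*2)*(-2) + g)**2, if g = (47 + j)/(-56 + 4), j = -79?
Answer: 21904/169 ≈ 129.61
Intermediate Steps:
g = 8/13 (g = (47 - 79)/(-56 + 4) = -32/(-52) = -32*(-1/52) = 8/13 ≈ 0.61539)
((3*2)*(-2) + g)**2 = ((3*2)*(-2) + 8/13)**2 = (6*(-2) + 8/13)**2 = (-12 + 8/13)**2 = (-148/13)**2 = 21904/169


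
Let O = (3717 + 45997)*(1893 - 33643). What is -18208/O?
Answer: 4552/394604875 ≈ 1.1536e-5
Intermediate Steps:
O = -1578419500 (O = 49714*(-31750) = -1578419500)
-18208/O = -18208/(-1578419500) = -18208*(-1/1578419500) = 4552/394604875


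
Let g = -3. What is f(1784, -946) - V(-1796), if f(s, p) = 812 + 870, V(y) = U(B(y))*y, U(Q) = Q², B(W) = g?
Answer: 17846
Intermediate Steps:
B(W) = -3
V(y) = 9*y (V(y) = (-3)²*y = 9*y)
f(s, p) = 1682
f(1784, -946) - V(-1796) = 1682 - 9*(-1796) = 1682 - 1*(-16164) = 1682 + 16164 = 17846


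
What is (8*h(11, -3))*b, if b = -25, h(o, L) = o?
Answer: -2200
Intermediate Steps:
(8*h(11, -3))*b = (8*11)*(-25) = 88*(-25) = -2200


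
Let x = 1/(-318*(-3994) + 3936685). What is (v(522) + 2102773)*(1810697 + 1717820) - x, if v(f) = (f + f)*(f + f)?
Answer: 58657091992413361680/5206777 ≈ 1.1266e+13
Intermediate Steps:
v(f) = 4*f² (v(f) = (2*f)*(2*f) = 4*f²)
x = 1/5206777 (x = 1/(1270092 + 3936685) = 1/5206777 ≈ 1.9206e-7)
(v(522) + 2102773)*(1810697 + 1717820) - x = (4*522² + 2102773)*(1810697 + 1717820) - 1*1/5206777 = (4*272484 + 2102773)*3528517 - 1/5206777 = (1089936 + 2102773)*3528517 - 1/5206777 = 3192709*3528517 - 1/5206777 = 11265527982553 - 1/5206777 = 58657091992413361680/5206777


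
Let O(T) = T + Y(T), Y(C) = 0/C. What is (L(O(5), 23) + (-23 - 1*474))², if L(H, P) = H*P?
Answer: 145924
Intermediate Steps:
Y(C) = 0
O(T) = T (O(T) = T + 0 = T)
(L(O(5), 23) + (-23 - 1*474))² = (5*23 + (-23 - 1*474))² = (115 + (-23 - 474))² = (115 - 497)² = (-382)² = 145924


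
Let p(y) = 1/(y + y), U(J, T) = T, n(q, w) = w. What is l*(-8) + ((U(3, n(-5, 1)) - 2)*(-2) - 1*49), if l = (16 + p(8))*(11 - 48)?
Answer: 9415/2 ≈ 4707.5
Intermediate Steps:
p(y) = 1/(2*y)
l = -9509/16 (l = (16 + (1/2)/8)*(11 - 48) = (16 + (1/2)*(1/8))*(-37) = (16 + 1/16)*(-37) = (257/16)*(-37) = -9509/16 ≈ -594.31)
l*(-8) + ((U(3, n(-5, 1)) - 2)*(-2) - 1*49) = -9509/16*(-8) + ((1 - 2)*(-2) - 1*49) = 9509/2 + (-1*(-2) - 49) = 9509/2 + (2 - 49) = 9509/2 - 47 = 9415/2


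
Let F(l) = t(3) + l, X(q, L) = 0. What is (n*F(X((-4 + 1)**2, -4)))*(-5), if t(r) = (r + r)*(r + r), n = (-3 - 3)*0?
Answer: 0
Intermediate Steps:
n = 0 (n = -6*0 = 0)
t(r) = 4*r**2 (t(r) = (2*r)*(2*r) = 4*r**2)
F(l) = 36 + l (F(l) = 4*3**2 + l = 4*9 + l = 36 + l)
(n*F(X((-4 + 1)**2, -4)))*(-5) = (0*(36 + 0))*(-5) = (0*36)*(-5) = 0*(-5) = 0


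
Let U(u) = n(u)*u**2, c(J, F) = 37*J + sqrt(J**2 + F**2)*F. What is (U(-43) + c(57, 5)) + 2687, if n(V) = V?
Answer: -74711 + 5*sqrt(3274) ≈ -74425.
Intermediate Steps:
c(J, F) = 37*J + F*sqrt(F**2 + J**2) (c(J, F) = 37*J + sqrt(F**2 + J**2)*F = 37*J + F*sqrt(F**2 + J**2))
U(u) = u**3 (U(u) = u*u**2 = u**3)
(U(-43) + c(57, 5)) + 2687 = ((-43)**3 + (37*57 + 5*sqrt(5**2 + 57**2))) + 2687 = (-79507 + (2109 + 5*sqrt(25 + 3249))) + 2687 = (-79507 + (2109 + 5*sqrt(3274))) + 2687 = (-77398 + 5*sqrt(3274)) + 2687 = -74711 + 5*sqrt(3274)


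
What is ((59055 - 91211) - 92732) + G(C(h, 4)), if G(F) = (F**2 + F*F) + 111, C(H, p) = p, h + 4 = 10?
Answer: -124745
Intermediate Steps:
h = 6 (h = -4 + 10 = 6)
G(F) = 111 + 2*F**2 (G(F) = (F**2 + F**2) + 111 = 2*F**2 + 111 = 111 + 2*F**2)
((59055 - 91211) - 92732) + G(C(h, 4)) = ((59055 - 91211) - 92732) + (111 + 2*4**2) = (-32156 - 92732) + (111 + 2*16) = -124888 + (111 + 32) = -124888 + 143 = -124745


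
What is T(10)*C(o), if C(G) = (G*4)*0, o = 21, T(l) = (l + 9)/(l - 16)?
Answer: 0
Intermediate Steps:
T(l) = (9 + l)/(-16 + l)
C(G) = 0 (C(G) = (4*G)*0 = 0)
T(10)*C(o) = ((9 + 10)/(-16 + 10))*0 = (19/(-6))*0 = -⅙*19*0 = -19/6*0 = 0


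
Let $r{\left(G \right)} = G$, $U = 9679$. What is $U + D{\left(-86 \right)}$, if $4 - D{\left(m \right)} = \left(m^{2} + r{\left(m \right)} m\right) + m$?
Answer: $-5023$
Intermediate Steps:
$D{\left(m \right)} = 4 - m - 2 m^{2}$ ($D{\left(m \right)} = 4 - \left(\left(m^{2} + m m\right) + m\right) = 4 - \left(\left(m^{2} + m^{2}\right) + m\right) = 4 - \left(2 m^{2} + m\right) = 4 - \left(m + 2 m^{2}\right) = 4 - m - 2 m^{2}$)
$U + D{\left(-86 \right)} = 9679 - \left(-90 + 14792\right) = 9679 + \left(4 + 86 - 14792\right) = 9679 - 14702 = -5023$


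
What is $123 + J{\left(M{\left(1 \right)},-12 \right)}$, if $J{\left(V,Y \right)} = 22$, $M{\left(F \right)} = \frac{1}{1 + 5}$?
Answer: $145$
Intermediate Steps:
$M{\left(F \right)} = \frac{1}{6}$
$123 + J{\left(M{\left(1 \right)},-12 \right)} = 123 + 22 = 145$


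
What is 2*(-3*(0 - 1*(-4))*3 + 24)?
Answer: -24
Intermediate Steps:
2*(-3*(0 - 1*(-4))*3 + 24) = 2*(-3*(0 + 4)*3 + 24) = 2*(-3*4*3 + 24) = 2*(-12*3 + 24) = 2*(-36 + 24) = 2*(-12) = -24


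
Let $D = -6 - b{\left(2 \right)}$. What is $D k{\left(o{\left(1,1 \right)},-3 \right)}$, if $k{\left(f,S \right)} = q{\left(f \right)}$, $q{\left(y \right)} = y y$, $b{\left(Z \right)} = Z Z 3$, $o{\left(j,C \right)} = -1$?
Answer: $-18$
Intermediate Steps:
$b{\left(Z \right)} = 3 Z^{2}$ ($b{\left(Z \right)} = Z^{2} \cdot 3 = 3 Z^{2}$)
$q{\left(y \right)} = y^{2}$
$k{\left(f,S \right)} = f^{2}$
$D = -18$ ($D = -6 - 3 \cdot 2^{2} = -6 - 3 \cdot 4 = -6 - 12 = -18$)
$D k{\left(o{\left(1,1 \right)},-3 \right)} = - 18 \left(-1\right)^{2} = \left(-18\right) 1 = -18$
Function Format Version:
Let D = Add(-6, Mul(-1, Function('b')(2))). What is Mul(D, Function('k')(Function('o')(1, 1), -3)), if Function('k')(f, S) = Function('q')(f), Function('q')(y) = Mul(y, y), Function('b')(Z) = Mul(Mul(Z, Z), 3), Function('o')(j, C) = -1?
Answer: -18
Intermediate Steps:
Function('b')(Z) = Mul(3, Pow(Z, 2)) (Function('b')(Z) = Mul(Pow(Z, 2), 3) = Mul(3, Pow(Z, 2)))
Function('q')(y) = Pow(y, 2)
Function('k')(f, S) = Pow(f, 2)
D = -18 (D = Add(-6, Mul(-1, Mul(3, Pow(2, 2)))) = Add(-6, Mul(-1, Mul(3, 4))) = Add(-6, Mul(-1, 12)) = Add(-6, -12) = -18)
Mul(D, Function('k')(Function('o')(1, 1), -3)) = Mul(-18, Pow(-1, 2)) = Mul(-18, 1) = -18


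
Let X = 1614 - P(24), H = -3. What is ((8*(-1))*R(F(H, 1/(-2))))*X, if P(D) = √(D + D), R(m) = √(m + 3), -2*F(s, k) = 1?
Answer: -6456*√10 + 16*√30 ≈ -20328.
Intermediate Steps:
F(s, k) = -½ (F(s, k) = -½*1 = -½)
R(m) = √(3 + m)
P(D) = √2*√D (P(D) = √(2*D) = √2*√D)
X = 1614 - 4*√3 (X = 1614 - √2*√24 = 1614 - √2*2*√6 = 1614 - 4*√3 ≈ 1607.1)
((8*(-1))*R(F(H, 1/(-2))))*X = ((8*(-1))*√(3 - ½))*(1614 - 4*√3) = (-4*√10)*(1614 - 4*√3) = -4*√10*(1614 - 4*√3)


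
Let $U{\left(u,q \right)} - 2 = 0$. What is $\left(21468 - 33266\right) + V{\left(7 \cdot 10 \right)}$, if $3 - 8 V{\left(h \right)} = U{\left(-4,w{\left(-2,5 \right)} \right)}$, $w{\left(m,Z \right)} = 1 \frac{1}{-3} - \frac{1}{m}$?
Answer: $- \frac{94383}{8} \approx -11798.0$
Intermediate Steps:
$w{\left(m,Z \right)} = - \frac{1}{3} - \frac{1}{m}$ ($w{\left(m,Z \right)} = 1 \left(- \frac{1}{3}\right) - \frac{1}{m} = - \frac{1}{3} - \frac{1}{m}$)
$U{\left(u,q \right)} = 2$ ($U{\left(u,q \right)} = 2 + 0 = 2$)
$V{\left(h \right)} = \frac{1}{8}$ ($V{\left(h \right)} = \frac{3}{8} - \frac{1}{4} = \frac{1}{8}$)
$\left(21468 - 33266\right) + V{\left(7 \cdot 10 \right)} = \left(21468 - 33266\right) + \frac{1}{8} = -11798 + \frac{1}{8} = - \frac{94383}{8}$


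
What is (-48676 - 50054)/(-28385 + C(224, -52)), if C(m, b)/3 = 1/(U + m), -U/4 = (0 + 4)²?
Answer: 15796800/4541597 ≈ 3.4782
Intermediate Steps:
U = -64 (U = -4*(0 + 4)² = -4*4² = -4*16 = -64)
C(m, b) = 3/(-64 + m)
(-48676 - 50054)/(-28385 + C(224, -52)) = (-48676 - 50054)/(-28385 + 3/(-64 + 224)) = -98730/(-28385 + 3/160) = -98730/(-4541597/160) = -98730*(-160/4541597) = 15796800/4541597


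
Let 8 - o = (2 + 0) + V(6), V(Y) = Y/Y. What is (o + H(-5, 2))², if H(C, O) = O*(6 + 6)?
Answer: 841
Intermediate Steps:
H(C, O) = 12*O (H(C, O) = O*12 = 12*O)
V(Y) = 1
o = 5 (o = 8 - ((2 + 0) + 1) = 8 - (2 + 1) = 8 - 1*3 = 8 - 3 = 5)
(o + H(-5, 2))² = (5 + 12*2)² = (5 + 24)² = 29² = 841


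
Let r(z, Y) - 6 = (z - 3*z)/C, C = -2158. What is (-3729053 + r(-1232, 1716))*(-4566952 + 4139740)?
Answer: 1718948549819340/1079 ≈ 1.5931e+12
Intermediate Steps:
r(z, Y) = 6 + z/1079 (r(z, Y) = 6 + (z - 3*z)/(-2158) = 6 - 2*z*(-1/2158) = 6 + z/1079)
(-3729053 + r(-1232, 1716))*(-4566952 + 4139740) = (-3729053 + (6 + (1/1079)*(-1232)))*(-4566952 + 4139740) = (-3729053 + (6 - 1232/1079))*(-427212) = (-3729053 + 5242/1079)*(-427212) = -4023642945/1079*(-427212) = 1718948549819340/1079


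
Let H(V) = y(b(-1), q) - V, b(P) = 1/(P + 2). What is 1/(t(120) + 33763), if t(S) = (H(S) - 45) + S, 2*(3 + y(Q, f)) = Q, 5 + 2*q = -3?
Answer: 2/67431 ≈ 2.9660e-5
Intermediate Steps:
q = -4 (q = -5/2 + (½)*(-3) = -5/2 - 3/2 = -4)
b(P) = 1/(2 + P)
y(Q, f) = -3 + Q/2
H(V) = -5/2 - V (H(V) = (-3 + 1/(2*(2 - 1))) - V = (-3 + (½)/1) - V = (-3 + (½)*1) - V = (-3 + ½) - V = -5/2 - V)
t(S) = -95/2 (t(S) = ((-5/2 - S) - 45) + S = (-95/2 - S) + S = -95/2)
1/(t(120) + 33763) = 1/(-95/2 + 33763) = 1/(67431/2) = 2/67431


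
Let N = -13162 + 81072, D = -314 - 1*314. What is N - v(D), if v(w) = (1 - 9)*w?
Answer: 62886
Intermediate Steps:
D = -628 (D = -314 - 314 = -628)
v(w) = -8*w
N = 67910
N - v(D) = 67910 - (-8)*(-628) = 67910 - 1*5024 = 67910 - 5024 = 62886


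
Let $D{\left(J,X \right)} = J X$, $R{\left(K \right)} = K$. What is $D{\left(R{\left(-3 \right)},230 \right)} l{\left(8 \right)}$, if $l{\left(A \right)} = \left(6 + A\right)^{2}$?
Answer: $-135240$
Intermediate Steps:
$D{\left(R{\left(-3 \right)},230 \right)} l{\left(8 \right)} = \left(-3\right) 230 \left(6 + 8\right)^{2} = - 690 \cdot 14^{2} = \left(-690\right) 196 = -135240$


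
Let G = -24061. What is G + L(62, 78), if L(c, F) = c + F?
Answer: -23921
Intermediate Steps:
L(c, F) = F + c
G + L(62, 78) = -24061 + (78 + 62) = -24061 + 140 = -23921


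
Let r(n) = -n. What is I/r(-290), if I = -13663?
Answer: -13663/290 ≈ -47.114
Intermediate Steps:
I/r(-290) = -13663/((-1*(-290))) = -13663/290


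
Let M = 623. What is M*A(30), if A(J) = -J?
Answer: -18690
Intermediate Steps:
M*A(30) = 623*(-1*30) = 623*(-30) = -18690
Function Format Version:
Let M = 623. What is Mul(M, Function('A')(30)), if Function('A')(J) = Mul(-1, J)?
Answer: -18690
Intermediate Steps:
Mul(M, Function('A')(30)) = Mul(623, Mul(-1, 30)) = Mul(623, -30) = -18690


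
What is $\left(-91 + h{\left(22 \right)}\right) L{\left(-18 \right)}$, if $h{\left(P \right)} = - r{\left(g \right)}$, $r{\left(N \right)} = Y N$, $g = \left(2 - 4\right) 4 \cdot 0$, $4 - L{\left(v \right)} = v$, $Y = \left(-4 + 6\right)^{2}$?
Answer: $-2002$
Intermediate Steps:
$Y = 4$ ($Y = 2^{2} = 4$)
$L{\left(v \right)} = 4 - v$
$g = 0$ ($g = \left(-2\right) 4 \cdot 0 = \left(-8\right) 0 = 0$)
$r{\left(N \right)} = 4 N$
$h{\left(P \right)} = 0$ ($h{\left(P \right)} = - 4 \cdot 0 = \left(-1\right) 0 = 0$)
$\left(-91 + h{\left(22 \right)}\right) L{\left(-18 \right)} = \left(-91 + 0\right) \left(4 - -18\right) = - 91 \left(4 + 18\right) = \left(-91\right) 22 = -2002$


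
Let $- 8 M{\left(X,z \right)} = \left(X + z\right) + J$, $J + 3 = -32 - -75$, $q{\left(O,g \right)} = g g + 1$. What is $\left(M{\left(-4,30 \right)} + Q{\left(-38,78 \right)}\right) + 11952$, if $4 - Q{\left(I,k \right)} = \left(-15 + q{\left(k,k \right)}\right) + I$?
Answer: $\frac{23663}{4} \approx 5915.8$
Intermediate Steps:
$q{\left(O,g \right)} = 1 + g^{2}$ ($q{\left(O,g \right)} = g^{2} + 1 = 1 + g^{2}$)
$J = 40$ ($J = -3 - -43 = -3 + \left(-32 + 75\right) = -3 + 43 = 40$)
$Q{\left(I,k \right)} = 18 - I - k^{2}$ ($Q{\left(I,k \right)} = 4 - \left(\left(-15 + \left(1 + k^{2}\right)\right) + I\right) = 4 - \left(\left(-14 + k^{2}\right) + I\right) = 4 - \left(-14 + I + k^{2}\right) = 18 - I - k^{2}$)
$M{\left(X,z \right)} = -5 - \frac{X}{8} - \frac{z}{8}$ ($M{\left(X,z \right)} = - \frac{\left(X + z\right) + 40}{8} = - \frac{40 + X + z}{8} = -5 - \frac{X}{8} - \frac{z}{8}$)
$\left(M{\left(-4,30 \right)} + Q{\left(-38,78 \right)}\right) + 11952 = \left(\left(-5 - - \frac{1}{2} - \frac{15}{4}\right) - 6028\right) + 11952 = \left(\left(-5 + \frac{1}{2} - \frac{15}{4}\right) + \left(18 + 38 - 6084\right)\right) + 11952 = \left(- \frac{33}{4} + \left(18 + 38 - 6084\right)\right) + 11952 = \left(- \frac{33}{4} - 6028\right) + 11952 = - \frac{24145}{4} + 11952 = \frac{23663}{4}$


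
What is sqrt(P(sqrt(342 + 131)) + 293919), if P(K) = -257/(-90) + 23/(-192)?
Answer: sqrt(4232472995)/120 ≈ 542.15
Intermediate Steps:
P(K) = 7879/2880 (P(K) = -257*(-1/90) + 23*(-1/192) = 257/90 - 23/192 = 7879/2880)
sqrt(P(sqrt(342 + 131)) + 293919) = sqrt(7879/2880 + 293919) = sqrt(846494599/2880) = sqrt(4232472995)/120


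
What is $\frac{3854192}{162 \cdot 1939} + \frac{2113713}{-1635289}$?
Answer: $\frac{2819381240677}{256836855051} \approx 10.977$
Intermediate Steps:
$\frac{3854192}{162 \cdot 1939} + \frac{2113713}{-1635289} = \frac{3854192}{314118} + 2113713 \left(- \frac{1}{1635289}\right) = 3854192 \cdot \frac{1}{314118} - \frac{2113713}{1635289} = \frac{1927096}{157059} - \frac{2113713}{1635289} = \frac{2819381240677}{256836855051}$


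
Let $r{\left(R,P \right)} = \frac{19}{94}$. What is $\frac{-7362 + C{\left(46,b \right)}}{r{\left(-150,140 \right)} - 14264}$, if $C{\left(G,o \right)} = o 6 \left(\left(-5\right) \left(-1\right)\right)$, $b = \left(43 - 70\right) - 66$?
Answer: $\frac{954288}{1340797} \approx 0.71173$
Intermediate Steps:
$r{\left(R,P \right)} = \frac{19}{94}$ ($r{\left(R,P \right)} = 19 \cdot \frac{1}{94} = \frac{19}{94}$)
$b = -93$ ($b = -27 - 66 = -93$)
$C{\left(G,o \right)} = 30 o$ ($C{\left(G,o \right)} = 6 o 5 = 30 o$)
$\frac{-7362 + C{\left(46,b \right)}}{r{\left(-150,140 \right)} - 14264} = \frac{-7362 + 30 \left(-93\right)}{\frac{19}{94} - 14264} = \frac{-7362 - 2790}{- \frac{1340797}{94}} = \left(-10152\right) \left(- \frac{94}{1340797}\right) = \frac{954288}{1340797}$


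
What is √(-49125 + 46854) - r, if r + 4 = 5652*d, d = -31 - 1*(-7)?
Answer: 135652 + I*√2271 ≈ 1.3565e+5 + 47.655*I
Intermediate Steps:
d = -24 (d = -31 + 7 = -24)
r = -135652 (r = -4 + 5652*(-24) = -4 - 135648 = -135652)
√(-49125 + 46854) - r = √(-49125 + 46854) - 1*(-135652) = √(-2271) + 135652 = I*√2271 + 135652 = 135652 + I*√2271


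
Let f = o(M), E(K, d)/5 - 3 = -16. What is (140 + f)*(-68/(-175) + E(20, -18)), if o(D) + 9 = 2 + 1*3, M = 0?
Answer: -1537752/175 ≈ -8787.2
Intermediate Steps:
E(K, d) = -65 (E(K, d) = 15 + 5*(-16) = 15 - 80 = -65)
o(D) = -4 (o(D) = -9 + (2 + 1*3) = -9 + (2 + 3) = -9 + 5 = -4)
f = -4
(140 + f)*(-68/(-175) + E(20, -18)) = (140 - 4)*(-68/(-175) - 65) = 136*(-68*(-1/175) - 65) = 136*(68/175 - 65) = 136*(-11307/175) = -1537752/175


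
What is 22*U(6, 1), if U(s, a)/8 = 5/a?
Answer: 880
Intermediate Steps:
U(s, a) = 40/a (U(s, a) = 8*(5/a) = 40/a)
22*U(6, 1) = 22*(40/1) = 22*(40*1) = 22*40 = 880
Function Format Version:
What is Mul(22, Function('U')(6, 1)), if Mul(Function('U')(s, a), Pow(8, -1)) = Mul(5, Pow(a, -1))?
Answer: 880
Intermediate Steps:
Function('U')(s, a) = Mul(40, Pow(a, -1)) (Function('U')(s, a) = Mul(8, Mul(5, Pow(a, -1))) = Mul(40, Pow(a, -1)))
Mul(22, Function('U')(6, 1)) = Mul(22, Mul(40, Pow(1, -1))) = Mul(22, Mul(40, 1)) = Mul(22, 40) = 880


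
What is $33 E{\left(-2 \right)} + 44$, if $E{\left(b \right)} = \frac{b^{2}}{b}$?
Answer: $-22$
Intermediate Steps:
$E{\left(b \right)} = b$
$33 E{\left(-2 \right)} + 44 = 33 \left(-2\right) + 44 = -66 + 44 = -22$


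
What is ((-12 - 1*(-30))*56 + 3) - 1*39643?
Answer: -38632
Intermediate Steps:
((-12 - 1*(-30))*56 + 3) - 1*39643 = ((-12 + 30)*56 + 3) - 39643 = (18*56 + 3) - 39643 = (1008 + 3) - 39643 = 1011 - 39643 = -38632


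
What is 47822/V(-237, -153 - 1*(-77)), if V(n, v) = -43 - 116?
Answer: -47822/159 ≈ -300.77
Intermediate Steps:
V(n, v) = -159
47822/V(-237, -153 - 1*(-77)) = 47822/(-159) = 47822*(-1/159) = -47822/159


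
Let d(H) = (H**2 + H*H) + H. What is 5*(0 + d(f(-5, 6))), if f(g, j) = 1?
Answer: 15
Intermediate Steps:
d(H) = H + 2*H**2 (d(H) = (H**2 + H**2) + H = 2*H**2 + H = H + 2*H**2)
5*(0 + d(f(-5, 6))) = 5*(0 + 1*(1 + 2*1)) = 5*(0 + 1*(1 + 2)) = 5*(0 + 1*3) = 5*(0 + 3) = 5*3 = 15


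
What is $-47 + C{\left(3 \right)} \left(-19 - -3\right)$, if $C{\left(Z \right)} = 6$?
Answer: $-143$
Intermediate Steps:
$-47 + C{\left(3 \right)} \left(-19 - -3\right) = -47 + 6 \left(-19 - -3\right) = -47 + 6 \left(-19 + 3\right) = -47 + 6 \left(-16\right) = -47 - 96 = -143$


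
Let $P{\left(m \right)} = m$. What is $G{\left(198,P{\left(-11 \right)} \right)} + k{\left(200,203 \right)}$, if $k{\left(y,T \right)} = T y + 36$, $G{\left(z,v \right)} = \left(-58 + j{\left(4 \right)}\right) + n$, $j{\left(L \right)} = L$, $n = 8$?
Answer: $40590$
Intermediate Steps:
$G{\left(z,v \right)} = -46$ ($G{\left(z,v \right)} = \left(-58 + 4\right) + 8 = -54 + 8 = -46$)
$k{\left(y,T \right)} = 36 + T y$
$G{\left(198,P{\left(-11 \right)} \right)} + k{\left(200,203 \right)} = -46 + \left(36 + 203 \cdot 200\right) = -46 + \left(36 + 40600\right) = -46 + 40636 = 40590$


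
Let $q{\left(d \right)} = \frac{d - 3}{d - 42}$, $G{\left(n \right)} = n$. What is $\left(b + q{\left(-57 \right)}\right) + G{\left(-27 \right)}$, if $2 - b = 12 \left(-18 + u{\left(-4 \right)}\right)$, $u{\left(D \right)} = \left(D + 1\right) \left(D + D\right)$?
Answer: $- \frac{3181}{33} \approx -96.394$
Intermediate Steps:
$u{\left(D \right)} = 2 D \left(1 + D\right)$ ($u{\left(D \right)} = \left(1 + D\right) 2 D = 2 D \left(1 + D\right)$)
$q{\left(d \right)} = \frac{-3 + d}{-42 + d}$
$b = -70$ ($b = 2 - 12 \left(-18 + 2 \left(-4\right) \left(1 - 4\right)\right) = 2 - 12 \left(-18 + 2 \left(-4\right) \left(-3\right)\right) = 2 - 12 \left(-18 + 24\right) = 2 - 12 \cdot 6 = 2 - 72 = -70$)
$\left(b + q{\left(-57 \right)}\right) + G{\left(-27 \right)} = \left(-70 + \frac{-3 - 57}{-42 - 57}\right) - 27 = \left(-70 + \frac{1}{-99} \left(-60\right)\right) - 27 = \left(-70 - - \frac{20}{33}\right) - 27 = \left(-70 + \frac{20}{33}\right) - 27 = - \frac{2290}{33} - 27 = - \frac{3181}{33}$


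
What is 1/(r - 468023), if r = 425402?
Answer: -1/42621 ≈ -2.3463e-5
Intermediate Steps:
1/(r - 468023) = 1/(425402 - 468023) = 1/(-42621) = -1/42621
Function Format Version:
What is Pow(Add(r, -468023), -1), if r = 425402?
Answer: Rational(-1, 42621) ≈ -2.3463e-5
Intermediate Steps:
Pow(Add(r, -468023), -1) = Pow(Add(425402, -468023), -1) = Pow(-42621, -1) = Rational(-1, 42621)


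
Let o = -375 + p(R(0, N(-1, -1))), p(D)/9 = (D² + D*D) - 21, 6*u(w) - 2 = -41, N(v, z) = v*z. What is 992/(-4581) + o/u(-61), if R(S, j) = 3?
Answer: 3670228/59553 ≈ 61.630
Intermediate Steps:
u(w) = -13/2 (u(w) = ⅓ + (⅙)*(-41) = ⅓ - 41/6 = -13/2)
p(D) = -189 + 18*D² (p(D) = 9*((D² + D*D) - 21) = 9*((D² + D²) - 21) = 9*(2*D² - 21) = 9*(-21 + 2*D²) = -189 + 18*D²)
o = -402 (o = -375 + (-189 + 18*3²) = -375 + (-189 + 18*9) = -375 + (-189 + 162) = -375 - 27 = -402)
992/(-4581) + o/u(-61) = 992/(-4581) - 402/(-13/2) = 992*(-1/4581) - 402*(-2/13) = -992/4581 + 804/13 = 3670228/59553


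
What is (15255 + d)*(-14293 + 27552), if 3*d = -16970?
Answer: 381792905/3 ≈ 1.2726e+8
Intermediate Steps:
d = -16970/3 (d = (⅓)*(-16970) = -16970/3 ≈ -5656.7)
(15255 + d)*(-14293 + 27552) = (15255 - 16970/3)*(-14293 + 27552) = (28795/3)*13259 = 381792905/3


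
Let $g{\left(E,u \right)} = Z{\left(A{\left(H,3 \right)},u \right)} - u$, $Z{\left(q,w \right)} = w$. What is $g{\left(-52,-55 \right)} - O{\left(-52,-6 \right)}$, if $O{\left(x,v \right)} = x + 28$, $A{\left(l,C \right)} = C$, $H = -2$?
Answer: $24$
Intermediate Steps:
$O{\left(x,v \right)} = 28 + x$
$g{\left(E,u \right)} = 0$ ($g{\left(E,u \right)} = u - u = 0$)
$g{\left(-52,-55 \right)} - O{\left(-52,-6 \right)} = 0 - \left(28 - 52\right) = 0 - -24 = 0 + 24 = 24$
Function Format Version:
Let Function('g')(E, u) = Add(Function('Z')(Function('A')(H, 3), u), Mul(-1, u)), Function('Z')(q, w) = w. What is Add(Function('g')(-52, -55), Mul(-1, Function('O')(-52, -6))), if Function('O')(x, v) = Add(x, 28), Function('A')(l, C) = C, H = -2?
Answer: 24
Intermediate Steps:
Function('O')(x, v) = Add(28, x)
Function('g')(E, u) = 0 (Function('g')(E, u) = Add(u, Mul(-1, u)) = 0)
Add(Function('g')(-52, -55), Mul(-1, Function('O')(-52, -6))) = Add(0, Mul(-1, Add(28, -52))) = Add(0, Mul(-1, -24)) = Add(0, 24) = 24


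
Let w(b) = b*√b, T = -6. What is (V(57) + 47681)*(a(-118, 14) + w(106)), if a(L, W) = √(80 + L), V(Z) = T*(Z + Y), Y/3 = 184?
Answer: 4666862*√106 + 44027*I*√38 ≈ 4.8048e+7 + 2.714e+5*I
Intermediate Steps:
Y = 552 (Y = 3*184 = 552)
w(b) = b^(3/2)
V(Z) = -3312 - 6*Z (V(Z) = -6*(Z + 552) = -6*(552 + Z) = -3312 - 6*Z)
(V(57) + 47681)*(a(-118, 14) + w(106)) = ((-3312 - 6*57) + 47681)*(√(80 - 118) + 106^(3/2)) = ((-3312 - 342) + 47681)*(√(-38) + 106*√106) = (-3654 + 47681)*(I*√38 + 106*√106) = 44027*(106*√106 + I*√38) = 4666862*√106 + 44027*I*√38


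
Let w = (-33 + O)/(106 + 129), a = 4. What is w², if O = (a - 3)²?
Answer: 1024/55225 ≈ 0.018542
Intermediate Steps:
O = 1 (O = (4 - 3)² = 1² = 1)
w = -32/235 (w = (-33 + 1)/(106 + 129) = -32/235 ≈ -0.13617)
w² = (-32/235)² = 1024/55225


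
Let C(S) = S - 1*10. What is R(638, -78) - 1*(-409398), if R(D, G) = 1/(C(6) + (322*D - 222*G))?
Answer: 91192585705/222748 ≈ 4.0940e+5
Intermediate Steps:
C(S) = -10 + S (C(S) = S - 10 = -10 + S)
R(D, G) = 1/(-4 - 222*G + 322*D) (R(D, G) = 1/((-10 + 6) + (322*D - 222*G)) = 1/(-4 + (-222*G + 322*D)) = 1/(-4 - 222*G + 322*D))
R(638, -78) - 1*(-409398) = 1/(2*(-2 - 111*(-78) + 161*638)) - 1*(-409398) = 1/(2*(-2 + 8658 + 102718)) + 409398 = (½)/111374 + 409398 = (½)*(1/111374) + 409398 = 1/222748 + 409398 = 91192585705/222748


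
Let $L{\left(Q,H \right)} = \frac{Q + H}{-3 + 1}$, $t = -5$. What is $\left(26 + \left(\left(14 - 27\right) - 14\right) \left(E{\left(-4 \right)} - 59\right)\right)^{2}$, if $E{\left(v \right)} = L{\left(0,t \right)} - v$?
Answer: $\frac{8334769}{4} \approx 2.0837 \cdot 10^{6}$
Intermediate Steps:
$L{\left(Q,H \right)} = - \frac{H}{2} - \frac{Q}{2}$ ($L{\left(Q,H \right)} = \frac{H + Q}{-2} = \left(H + Q\right) \left(- \frac{1}{2}\right) = - \frac{H}{2} - \frac{Q}{2}$)
$E{\left(v \right)} = \frac{5}{2} - v$ ($E{\left(v \right)} = \left(\left(- \frac{1}{2}\right) \left(-5\right) - 0\right) - v = \left(\frac{5}{2} + 0\right) - v = \frac{5}{2} - v$)
$\left(26 + \left(\left(14 - 27\right) - 14\right) \left(E{\left(-4 \right)} - 59\right)\right)^{2} = \left(26 + \left(\left(14 - 27\right) - 14\right) \left(\left(\frac{5}{2} - -4\right) - 59\right)\right)^{2} = \left(26 + \left(-13 - 14\right) \left(\left(\frac{5}{2} + 4\right) - 59\right)\right)^{2} = \left(26 - 27 \left(\frac{13}{2} - 59\right)\right)^{2} = \left(26 - - \frac{2835}{2}\right)^{2} = \left(26 + \frac{2835}{2}\right)^{2} = \left(\frac{2887}{2}\right)^{2} = \frac{8334769}{4}$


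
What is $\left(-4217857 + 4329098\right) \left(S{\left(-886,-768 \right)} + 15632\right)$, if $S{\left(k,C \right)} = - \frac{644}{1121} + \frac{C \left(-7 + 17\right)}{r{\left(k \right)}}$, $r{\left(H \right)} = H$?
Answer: $\frac{863999663388004}{496603} \approx 1.7398 \cdot 10^{9}$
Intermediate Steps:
$S{\left(k,C \right)} = - \frac{644}{1121} + \frac{10 C}{k}$ ($S{\left(k,C \right)} = - \frac{644}{1121} + \frac{C \left(-7 + 17\right)}{k} = \left(-644\right) \frac{1}{1121} + \frac{C 10}{k} = - \frac{644}{1121} + \frac{10 C}{k}$)
$\left(-4217857 + 4329098\right) \left(S{\left(-886,-768 \right)} + 15632\right) = \left(-4217857 + 4329098\right) \left(\left(- \frac{644}{1121} + 10 \left(-768\right) \frac{1}{-886}\right) + 15632\right) = 111241 \left(\left(- \frac{644}{1121} + 10 \left(-768\right) \left(- \frac{1}{886}\right)\right) + 15632\right) = 111241 \left(\left(- \frac{644}{1121} + \frac{3840}{443}\right) + 15632\right) = 111241 \left(\frac{4019348}{496603} + 15632\right) = 111241 \cdot \frac{7766917444}{496603} = \frac{863999663388004}{496603}$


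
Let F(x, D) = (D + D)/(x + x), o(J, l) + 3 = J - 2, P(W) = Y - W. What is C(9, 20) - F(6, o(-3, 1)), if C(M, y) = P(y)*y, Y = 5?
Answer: -896/3 ≈ -298.67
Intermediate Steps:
P(W) = 5 - W
C(M, y) = y*(5 - y) (C(M, y) = (5 - y)*y = y*(5 - y))
o(J, l) = -5 + J (o(J, l) = -3 + (J - 2) = -3 + (-2 + J) = -5 + J)
F(x, D) = D/x (F(x, D) = (2*D)/((2*x)) = (2*D)*(1/(2*x)) = D/x)
C(9, 20) - F(6, o(-3, 1)) = 20*(5 - 1*20) - (-5 - 3)/6 = 20*(5 - 20) - (-8)/6 = 20*(-15) - 1*(-4/3) = -300 + 4/3 = -896/3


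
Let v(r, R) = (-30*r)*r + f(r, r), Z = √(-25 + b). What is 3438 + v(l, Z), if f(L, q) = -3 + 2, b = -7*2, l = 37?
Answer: -37633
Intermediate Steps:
b = -14
f(L, q) = -1
Z = I*√39 (Z = √(-25 - 14) = √(-39) = I*√39 ≈ 6.245*I)
v(r, R) = -1 - 30*r² (v(r, R) = (-30*r)*r - 1 = -30*r² - 1 = -1 - 30*r²)
3438 + v(l, Z) = 3438 + (-1 - 30*37²) = 3438 + (-1 - 30*1369) = 3438 + (-1 - 41070) = 3438 - 41071 = -37633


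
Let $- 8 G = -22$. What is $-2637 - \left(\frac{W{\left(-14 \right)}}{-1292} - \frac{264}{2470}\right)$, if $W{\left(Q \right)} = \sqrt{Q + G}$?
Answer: $- \frac{3256563}{1235} + \frac{3 i \sqrt{5}}{2584} \approx -2636.9 + 0.0025961 i$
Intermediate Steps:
$G = \frac{11}{4}$ ($G = \left(- \frac{1}{8}\right) \left(-22\right) = \frac{11}{4} \approx 2.75$)
$W{\left(Q \right)} = \sqrt{\frac{11}{4} + Q}$ ($W{\left(Q \right)} = \sqrt{Q + \frac{11}{4}} = \sqrt{\frac{11}{4} + Q}$)
$-2637 - \left(\frac{W{\left(-14 \right)}}{-1292} - \frac{264}{2470}\right) = -2637 - \left(\frac{\frac{1}{2} \sqrt{11 + 4 \left(-14\right)}}{-1292} - \frac{264}{2470}\right) = -2637 - \left(\frac{\sqrt{11 - 56}}{2} \left(- \frac{1}{1292}\right) - \frac{132}{1235}\right) = -2637 - \left(\frac{\sqrt{-45}}{2} \left(- \frac{1}{1292}\right) - \frac{132}{1235}\right) = -2637 - \left(\frac{3 i \sqrt{5}}{2} \left(- \frac{1}{1292}\right) - \frac{132}{1235}\right) = -2637 - \left(- \frac{3 i \sqrt{5}}{2584} - \frac{132}{1235}\right) = -2637 - \left(- \frac{132}{1235} - \frac{3 i \sqrt{5}}{2584}\right) = -2637 + \left(\frac{132}{1235} + \frac{3 i \sqrt{5}}{2584}\right) = - \frac{3256563}{1235} + \frac{3 i \sqrt{5}}{2584}$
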